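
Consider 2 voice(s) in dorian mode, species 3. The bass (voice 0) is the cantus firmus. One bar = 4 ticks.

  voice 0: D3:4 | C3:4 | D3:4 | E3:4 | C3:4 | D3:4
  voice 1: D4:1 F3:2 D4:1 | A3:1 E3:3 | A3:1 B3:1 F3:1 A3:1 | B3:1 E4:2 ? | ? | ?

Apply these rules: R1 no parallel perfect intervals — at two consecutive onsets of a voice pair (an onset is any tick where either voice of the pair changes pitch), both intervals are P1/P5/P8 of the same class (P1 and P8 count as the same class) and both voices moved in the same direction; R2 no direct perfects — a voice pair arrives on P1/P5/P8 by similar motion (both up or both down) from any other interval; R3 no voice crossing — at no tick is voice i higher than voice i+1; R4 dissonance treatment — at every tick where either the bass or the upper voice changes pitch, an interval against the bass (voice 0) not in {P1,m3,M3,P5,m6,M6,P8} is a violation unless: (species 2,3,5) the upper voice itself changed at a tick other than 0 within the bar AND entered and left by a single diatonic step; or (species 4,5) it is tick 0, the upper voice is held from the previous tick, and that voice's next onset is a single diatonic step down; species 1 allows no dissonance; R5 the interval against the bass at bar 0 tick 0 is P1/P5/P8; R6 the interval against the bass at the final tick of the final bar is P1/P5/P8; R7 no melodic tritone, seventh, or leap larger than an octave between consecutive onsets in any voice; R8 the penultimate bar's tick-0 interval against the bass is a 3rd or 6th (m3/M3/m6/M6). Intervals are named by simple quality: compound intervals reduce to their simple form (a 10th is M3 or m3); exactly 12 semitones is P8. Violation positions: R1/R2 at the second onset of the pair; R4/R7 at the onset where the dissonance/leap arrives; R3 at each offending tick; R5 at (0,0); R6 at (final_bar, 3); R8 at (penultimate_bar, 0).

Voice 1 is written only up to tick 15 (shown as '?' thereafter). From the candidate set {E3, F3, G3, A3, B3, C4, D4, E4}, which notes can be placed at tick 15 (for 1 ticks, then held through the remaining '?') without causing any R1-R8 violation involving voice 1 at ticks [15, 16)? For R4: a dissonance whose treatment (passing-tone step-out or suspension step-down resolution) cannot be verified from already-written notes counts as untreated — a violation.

{B3, C4, E3, E4, G3}

E3: legal
F3: violates R4,R7
G3: legal
A3: violates R4
B3: legal
C4: legal
D4: violates R4
E4: legal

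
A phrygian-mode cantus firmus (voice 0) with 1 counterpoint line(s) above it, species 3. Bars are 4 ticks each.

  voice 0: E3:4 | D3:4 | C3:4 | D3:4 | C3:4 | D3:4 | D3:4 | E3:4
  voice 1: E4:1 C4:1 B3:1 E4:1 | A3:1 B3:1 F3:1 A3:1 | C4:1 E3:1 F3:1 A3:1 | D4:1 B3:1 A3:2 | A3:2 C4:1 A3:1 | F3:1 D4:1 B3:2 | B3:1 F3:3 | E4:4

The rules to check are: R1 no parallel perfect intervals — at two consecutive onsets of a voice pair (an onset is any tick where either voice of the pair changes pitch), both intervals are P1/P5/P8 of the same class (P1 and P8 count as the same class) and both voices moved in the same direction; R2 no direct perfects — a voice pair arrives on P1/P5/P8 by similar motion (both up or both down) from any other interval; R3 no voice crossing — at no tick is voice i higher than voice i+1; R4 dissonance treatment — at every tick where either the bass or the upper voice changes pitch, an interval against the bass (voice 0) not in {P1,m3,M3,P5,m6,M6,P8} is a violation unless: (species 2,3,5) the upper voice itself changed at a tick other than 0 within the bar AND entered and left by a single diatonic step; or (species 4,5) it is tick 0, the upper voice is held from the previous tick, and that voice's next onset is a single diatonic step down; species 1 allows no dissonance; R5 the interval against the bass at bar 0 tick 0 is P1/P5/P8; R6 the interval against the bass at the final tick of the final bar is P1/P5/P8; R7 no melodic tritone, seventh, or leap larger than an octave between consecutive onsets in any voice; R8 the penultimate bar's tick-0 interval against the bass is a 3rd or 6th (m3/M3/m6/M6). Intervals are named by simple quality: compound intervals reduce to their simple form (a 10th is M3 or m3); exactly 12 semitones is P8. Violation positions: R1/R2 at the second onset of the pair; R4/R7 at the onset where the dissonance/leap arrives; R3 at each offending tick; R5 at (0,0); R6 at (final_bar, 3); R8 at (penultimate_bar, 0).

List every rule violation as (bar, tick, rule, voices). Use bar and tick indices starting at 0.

(1, 0, R2, (0, 1))
(1, 2, R7, (1,))
(2, 2, R4, (0, 1))
(3, 0, R2, (0, 1))
(6, 1, R7, (1,))
(7, 0, R2, (0, 1))
(7, 0, R7, (1,))

bar 0: v0=E3 v1=E4 downbeat P8
bar 1: v0=D3 v1=A3 downbeat P5
bar 2: v0=C3 v1=C4 downbeat P8
bar 3: v0=D3 v1=D4 downbeat P8
bar 4: v0=C3 v1=A3 downbeat M6
bar 5: v0=D3 v1=F3 downbeat m3
bar 6: v0=D3 v1=B3 downbeat M6
bar 7: v0=E3 v1=E4 downbeat P8
  -> R2 @ bar 1 tick 0 v(0, 1): E3/E4 P8 -> D3/A3 P5 similar
  -> R7 @ bar 1 tick 2 v(1,): B3->F3 leap 6st
  -> R4 @ bar 2 tick 2 v(0, 1): C3/F3 P4 untreated
  -> R2 @ bar 3 tick 0 v(0, 1): C3/A3 M6 -> D3/D4 P8 similar
  -> R7 @ bar 6 tick 1 v(1,): B3->F3 leap 6st
  -> R2 @ bar 7 tick 0 v(0, 1): D3/F3 m3 -> E3/E4 P8 similar
  -> R7 @ bar 7 tick 0 v(1,): F3->E4 leap 11st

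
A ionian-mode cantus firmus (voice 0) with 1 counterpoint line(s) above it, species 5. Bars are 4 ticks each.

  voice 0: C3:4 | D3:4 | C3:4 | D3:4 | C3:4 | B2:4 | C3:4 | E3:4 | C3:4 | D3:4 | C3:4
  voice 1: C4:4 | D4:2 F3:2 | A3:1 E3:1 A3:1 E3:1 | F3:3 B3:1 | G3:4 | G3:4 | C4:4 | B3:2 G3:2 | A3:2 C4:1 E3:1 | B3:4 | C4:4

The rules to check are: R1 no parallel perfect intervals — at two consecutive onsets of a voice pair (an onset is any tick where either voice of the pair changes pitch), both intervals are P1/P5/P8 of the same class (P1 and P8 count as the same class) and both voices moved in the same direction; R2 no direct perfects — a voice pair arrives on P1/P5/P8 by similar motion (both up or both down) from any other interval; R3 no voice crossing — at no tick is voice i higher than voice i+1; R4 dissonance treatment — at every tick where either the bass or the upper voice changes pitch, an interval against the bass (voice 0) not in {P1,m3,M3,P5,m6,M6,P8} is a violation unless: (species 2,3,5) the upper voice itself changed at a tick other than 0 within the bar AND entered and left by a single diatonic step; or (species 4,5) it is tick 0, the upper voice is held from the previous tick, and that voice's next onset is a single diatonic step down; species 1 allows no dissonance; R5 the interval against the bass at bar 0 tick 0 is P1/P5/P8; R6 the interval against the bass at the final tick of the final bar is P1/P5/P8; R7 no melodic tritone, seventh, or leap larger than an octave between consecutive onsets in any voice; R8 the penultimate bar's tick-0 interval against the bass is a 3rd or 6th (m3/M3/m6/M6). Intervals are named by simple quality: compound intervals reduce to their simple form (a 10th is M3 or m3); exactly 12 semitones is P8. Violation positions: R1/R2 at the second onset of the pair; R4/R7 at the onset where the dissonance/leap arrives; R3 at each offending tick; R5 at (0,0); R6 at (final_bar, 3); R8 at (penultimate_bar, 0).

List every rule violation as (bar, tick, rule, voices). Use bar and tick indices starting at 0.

bar 0: v0=C3 v1=C4 downbeat P8
bar 1: v0=D3 v1=D4 downbeat P8
bar 2: v0=C3 v1=A3 downbeat M6
bar 3: v0=D3 v1=F3 downbeat m3
bar 4: v0=C3 v1=G3 downbeat P5
bar 5: v0=B2 v1=G3 downbeat m6
bar 6: v0=C3 v1=C4 downbeat P8
bar 7: v0=E3 v1=B3 downbeat P5
bar 8: v0=C3 v1=A3 downbeat M6
bar 9: v0=D3 v1=B3 downbeat M6
bar 10: v0=C3 v1=C4 downbeat P8
  -> R1 @ bar 1 tick 0 v(0, 1): C3/C4 P8 -> D3/D4 P8 similar
  -> R7 @ bar 3 tick 3 v(1,): F3->B3 leap 6st
  -> R2 @ bar 4 tick 0 v(0, 1): D3/B3 M6 -> C3/G3 P5 similar
  -> R2 @ bar 6 tick 0 v(0, 1): B2/G3 m6 -> C3/C4 P8 similar

(1, 0, R1, (0, 1))
(3, 3, R7, (1,))
(4, 0, R2, (0, 1))
(6, 0, R2, (0, 1))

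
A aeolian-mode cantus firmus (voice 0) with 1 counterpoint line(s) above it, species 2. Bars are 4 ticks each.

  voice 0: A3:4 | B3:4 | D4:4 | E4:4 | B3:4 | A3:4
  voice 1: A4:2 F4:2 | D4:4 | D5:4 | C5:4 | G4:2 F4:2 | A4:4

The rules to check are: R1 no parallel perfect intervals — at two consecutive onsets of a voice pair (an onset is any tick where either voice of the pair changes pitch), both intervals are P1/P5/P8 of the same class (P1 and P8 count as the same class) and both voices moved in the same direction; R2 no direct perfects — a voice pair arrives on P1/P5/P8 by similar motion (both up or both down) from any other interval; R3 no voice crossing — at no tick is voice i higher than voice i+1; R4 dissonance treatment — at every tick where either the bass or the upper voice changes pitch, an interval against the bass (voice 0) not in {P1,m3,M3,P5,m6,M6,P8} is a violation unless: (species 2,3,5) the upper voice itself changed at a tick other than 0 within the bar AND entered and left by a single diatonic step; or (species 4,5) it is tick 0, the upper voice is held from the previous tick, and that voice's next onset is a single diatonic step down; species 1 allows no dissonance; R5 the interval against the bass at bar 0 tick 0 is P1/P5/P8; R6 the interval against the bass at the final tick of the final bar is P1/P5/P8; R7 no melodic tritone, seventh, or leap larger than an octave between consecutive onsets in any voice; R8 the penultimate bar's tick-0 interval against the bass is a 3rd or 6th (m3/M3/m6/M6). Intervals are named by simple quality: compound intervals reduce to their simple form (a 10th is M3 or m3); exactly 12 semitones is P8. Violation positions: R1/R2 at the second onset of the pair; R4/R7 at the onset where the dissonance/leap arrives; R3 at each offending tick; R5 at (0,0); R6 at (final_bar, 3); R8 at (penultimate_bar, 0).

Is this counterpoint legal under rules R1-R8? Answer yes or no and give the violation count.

bar 0: v0=A3 v1=A4 (P8)
bar 1: v0=B3 v1=D4 (m3)
bar 2: v0=D4 v1=D5 (P8)
bar 3: v0=E4 v1=C5 (m6)
bar 4: v0=B3 v1=G4 (m6)
bar 5: v0=A3 v1=A4 (P8)
  R2 @ bar2.0: B3/D4 m3 -> D4/D5 P8 similar
  R4 @ bar4.2: B3/F4 TT untreated

No (2 violations)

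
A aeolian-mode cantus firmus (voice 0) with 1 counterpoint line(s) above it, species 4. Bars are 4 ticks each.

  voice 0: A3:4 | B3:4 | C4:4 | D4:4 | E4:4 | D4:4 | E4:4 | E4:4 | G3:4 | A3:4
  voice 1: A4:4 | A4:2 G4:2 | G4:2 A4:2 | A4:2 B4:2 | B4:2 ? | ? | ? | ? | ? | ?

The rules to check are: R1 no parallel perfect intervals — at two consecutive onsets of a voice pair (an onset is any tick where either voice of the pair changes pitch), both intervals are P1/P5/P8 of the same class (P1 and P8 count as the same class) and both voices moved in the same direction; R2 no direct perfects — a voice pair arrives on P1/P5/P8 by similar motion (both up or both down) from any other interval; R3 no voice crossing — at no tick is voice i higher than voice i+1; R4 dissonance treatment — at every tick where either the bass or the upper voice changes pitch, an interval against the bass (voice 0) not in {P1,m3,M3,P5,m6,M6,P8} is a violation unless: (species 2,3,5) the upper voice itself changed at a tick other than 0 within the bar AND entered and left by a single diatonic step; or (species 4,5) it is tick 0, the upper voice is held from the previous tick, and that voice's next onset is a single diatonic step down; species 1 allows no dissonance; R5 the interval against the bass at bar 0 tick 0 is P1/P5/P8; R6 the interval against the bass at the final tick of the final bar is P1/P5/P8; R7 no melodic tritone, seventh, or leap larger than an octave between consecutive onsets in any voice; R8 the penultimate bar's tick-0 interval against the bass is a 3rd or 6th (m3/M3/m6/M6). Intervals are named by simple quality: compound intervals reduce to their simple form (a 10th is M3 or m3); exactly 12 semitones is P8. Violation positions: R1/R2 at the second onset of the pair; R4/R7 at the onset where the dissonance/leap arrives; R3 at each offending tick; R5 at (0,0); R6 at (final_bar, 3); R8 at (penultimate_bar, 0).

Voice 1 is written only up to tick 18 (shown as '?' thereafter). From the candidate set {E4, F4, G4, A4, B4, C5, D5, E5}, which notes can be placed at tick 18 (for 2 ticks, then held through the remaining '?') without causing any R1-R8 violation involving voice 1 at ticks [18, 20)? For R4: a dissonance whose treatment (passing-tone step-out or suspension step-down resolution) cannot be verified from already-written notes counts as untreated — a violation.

{B4, C5, E4, E5, G4}

E4: legal
F4: violates R4,R7
G4: legal
A4: violates R4
B4: legal
C5: legal
D5: violates R4
E5: legal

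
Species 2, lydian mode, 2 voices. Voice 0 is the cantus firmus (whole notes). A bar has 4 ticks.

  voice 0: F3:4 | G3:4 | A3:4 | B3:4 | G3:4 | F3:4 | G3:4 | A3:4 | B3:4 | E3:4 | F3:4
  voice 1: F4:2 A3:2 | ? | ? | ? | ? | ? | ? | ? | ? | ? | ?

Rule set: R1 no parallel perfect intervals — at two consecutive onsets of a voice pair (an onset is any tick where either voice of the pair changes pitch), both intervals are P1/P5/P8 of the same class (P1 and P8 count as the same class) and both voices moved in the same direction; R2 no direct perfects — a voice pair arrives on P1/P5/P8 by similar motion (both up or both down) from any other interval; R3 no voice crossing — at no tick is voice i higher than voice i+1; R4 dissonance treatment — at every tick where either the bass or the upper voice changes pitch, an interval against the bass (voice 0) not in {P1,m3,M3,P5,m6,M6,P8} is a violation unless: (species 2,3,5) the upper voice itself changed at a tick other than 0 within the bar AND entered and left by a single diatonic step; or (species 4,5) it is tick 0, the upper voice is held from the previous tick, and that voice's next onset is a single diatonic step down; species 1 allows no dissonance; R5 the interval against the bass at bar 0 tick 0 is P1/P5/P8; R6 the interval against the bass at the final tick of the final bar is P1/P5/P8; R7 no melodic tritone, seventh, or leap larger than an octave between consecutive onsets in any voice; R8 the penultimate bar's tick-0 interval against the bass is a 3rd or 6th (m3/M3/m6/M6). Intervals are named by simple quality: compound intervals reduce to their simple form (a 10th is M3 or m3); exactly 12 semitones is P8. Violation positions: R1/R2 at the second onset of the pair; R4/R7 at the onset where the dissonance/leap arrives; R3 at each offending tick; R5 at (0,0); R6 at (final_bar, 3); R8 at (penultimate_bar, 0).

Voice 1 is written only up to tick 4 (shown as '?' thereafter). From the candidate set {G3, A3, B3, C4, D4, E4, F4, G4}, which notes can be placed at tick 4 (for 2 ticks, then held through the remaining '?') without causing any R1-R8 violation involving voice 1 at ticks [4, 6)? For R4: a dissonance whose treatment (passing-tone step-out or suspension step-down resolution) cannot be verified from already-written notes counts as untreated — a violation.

G3: legal
A3: violates R4
B3: legal
C4: violates R4
D4: violates R2
E4: legal
F4: violates R4
G4: violates R2,R7

{B3, E4, G3}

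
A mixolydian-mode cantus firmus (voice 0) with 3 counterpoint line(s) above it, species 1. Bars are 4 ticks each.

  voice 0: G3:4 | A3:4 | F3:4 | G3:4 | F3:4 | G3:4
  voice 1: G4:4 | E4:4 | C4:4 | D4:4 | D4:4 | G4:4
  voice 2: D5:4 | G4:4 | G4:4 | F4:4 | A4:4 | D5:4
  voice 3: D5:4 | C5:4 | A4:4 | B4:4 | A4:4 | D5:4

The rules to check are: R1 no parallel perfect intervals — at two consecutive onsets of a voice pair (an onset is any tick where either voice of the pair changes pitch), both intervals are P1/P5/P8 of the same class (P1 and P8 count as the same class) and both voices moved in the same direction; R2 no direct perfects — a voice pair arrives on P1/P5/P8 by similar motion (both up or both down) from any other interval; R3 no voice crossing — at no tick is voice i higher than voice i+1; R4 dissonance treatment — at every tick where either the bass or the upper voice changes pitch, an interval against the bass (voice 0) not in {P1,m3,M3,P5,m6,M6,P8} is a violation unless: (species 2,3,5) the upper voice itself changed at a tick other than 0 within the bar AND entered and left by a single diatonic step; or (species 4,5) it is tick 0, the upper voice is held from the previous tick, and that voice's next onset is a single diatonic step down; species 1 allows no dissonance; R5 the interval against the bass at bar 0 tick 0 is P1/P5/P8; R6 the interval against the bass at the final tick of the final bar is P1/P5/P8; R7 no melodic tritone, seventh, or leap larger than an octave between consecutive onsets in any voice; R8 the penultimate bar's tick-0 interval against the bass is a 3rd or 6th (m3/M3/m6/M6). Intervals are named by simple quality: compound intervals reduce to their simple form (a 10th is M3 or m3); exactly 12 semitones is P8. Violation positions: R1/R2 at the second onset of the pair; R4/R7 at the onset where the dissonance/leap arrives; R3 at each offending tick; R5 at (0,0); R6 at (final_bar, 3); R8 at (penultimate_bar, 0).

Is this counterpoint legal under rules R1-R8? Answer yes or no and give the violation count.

No (11 violations)

bar 0: v0=G3 v1=G4 v2=D5 v3=D5 (P5)
bar 1: v0=A3 v1=E4 v2=G4 v3=C5 (m3)
bar 2: v0=F3 v1=C4 v2=G4 v3=A4 (M3)
bar 3: v0=G3 v1=D4 v2=F4 v3=B4 (M3)
bar 4: v0=F3 v1=D4 v2=A4 v3=A4 (M3)
bar 5: v0=G3 v1=G4 v2=D5 v3=D5 (P5)
  R4 @ bar1.0: A3/G4 m7 untreated
  R1 @ bar2.0: A3/E4 P5 -> F3/C4 P5 similar
  R4 @ bar2.0: F3/G4 M2 untreated
  R1 @ bar3.0: F3/C4 P5 -> G3/D4 P5 similar
  R4 @ bar3.0: G3/F4 m7 untreated
  R1 @ bar5.0: D4/A4 P5 -> G4/D5 P5 similar
  R1 @ bar5.0: D4/A4 P5 -> G4/D5 P5 similar
  R1 @ bar5.0: A4/A4 P1 -> D5/D5 P1 similar
  R2 @ bar5.0: F3/D4 M6 -> G3/G4 P8 similar
  R2 @ bar5.0: F3/A4 M3 -> G3/D5 P5 similar
  R2 @ bar5.0: F3/A4 M3 -> G3/D5 P5 similar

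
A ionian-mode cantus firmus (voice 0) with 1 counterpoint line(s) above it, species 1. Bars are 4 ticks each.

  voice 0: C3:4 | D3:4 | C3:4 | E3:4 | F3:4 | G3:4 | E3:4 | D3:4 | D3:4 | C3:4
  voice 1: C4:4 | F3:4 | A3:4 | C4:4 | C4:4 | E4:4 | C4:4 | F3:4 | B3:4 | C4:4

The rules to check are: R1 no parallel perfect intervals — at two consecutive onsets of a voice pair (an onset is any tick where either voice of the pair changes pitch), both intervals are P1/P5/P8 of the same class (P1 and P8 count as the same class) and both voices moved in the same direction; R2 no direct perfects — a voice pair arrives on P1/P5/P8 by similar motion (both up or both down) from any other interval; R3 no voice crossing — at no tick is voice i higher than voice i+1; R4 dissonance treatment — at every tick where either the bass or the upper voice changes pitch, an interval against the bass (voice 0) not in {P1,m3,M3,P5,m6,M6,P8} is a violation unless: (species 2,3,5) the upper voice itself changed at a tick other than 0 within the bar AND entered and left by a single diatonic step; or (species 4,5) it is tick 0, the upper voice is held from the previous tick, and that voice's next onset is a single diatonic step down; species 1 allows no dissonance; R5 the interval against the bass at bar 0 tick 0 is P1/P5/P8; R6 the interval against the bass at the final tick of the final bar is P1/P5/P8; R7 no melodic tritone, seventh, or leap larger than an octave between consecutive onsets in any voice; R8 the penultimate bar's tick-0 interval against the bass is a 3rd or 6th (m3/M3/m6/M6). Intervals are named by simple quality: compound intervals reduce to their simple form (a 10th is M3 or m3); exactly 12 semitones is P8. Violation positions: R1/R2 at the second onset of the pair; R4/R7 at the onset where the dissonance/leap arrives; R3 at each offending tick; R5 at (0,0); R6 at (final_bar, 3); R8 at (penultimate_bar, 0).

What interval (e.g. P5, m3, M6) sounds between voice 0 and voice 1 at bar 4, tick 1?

voice 0=F3 voice 1=C4 -> P5

P5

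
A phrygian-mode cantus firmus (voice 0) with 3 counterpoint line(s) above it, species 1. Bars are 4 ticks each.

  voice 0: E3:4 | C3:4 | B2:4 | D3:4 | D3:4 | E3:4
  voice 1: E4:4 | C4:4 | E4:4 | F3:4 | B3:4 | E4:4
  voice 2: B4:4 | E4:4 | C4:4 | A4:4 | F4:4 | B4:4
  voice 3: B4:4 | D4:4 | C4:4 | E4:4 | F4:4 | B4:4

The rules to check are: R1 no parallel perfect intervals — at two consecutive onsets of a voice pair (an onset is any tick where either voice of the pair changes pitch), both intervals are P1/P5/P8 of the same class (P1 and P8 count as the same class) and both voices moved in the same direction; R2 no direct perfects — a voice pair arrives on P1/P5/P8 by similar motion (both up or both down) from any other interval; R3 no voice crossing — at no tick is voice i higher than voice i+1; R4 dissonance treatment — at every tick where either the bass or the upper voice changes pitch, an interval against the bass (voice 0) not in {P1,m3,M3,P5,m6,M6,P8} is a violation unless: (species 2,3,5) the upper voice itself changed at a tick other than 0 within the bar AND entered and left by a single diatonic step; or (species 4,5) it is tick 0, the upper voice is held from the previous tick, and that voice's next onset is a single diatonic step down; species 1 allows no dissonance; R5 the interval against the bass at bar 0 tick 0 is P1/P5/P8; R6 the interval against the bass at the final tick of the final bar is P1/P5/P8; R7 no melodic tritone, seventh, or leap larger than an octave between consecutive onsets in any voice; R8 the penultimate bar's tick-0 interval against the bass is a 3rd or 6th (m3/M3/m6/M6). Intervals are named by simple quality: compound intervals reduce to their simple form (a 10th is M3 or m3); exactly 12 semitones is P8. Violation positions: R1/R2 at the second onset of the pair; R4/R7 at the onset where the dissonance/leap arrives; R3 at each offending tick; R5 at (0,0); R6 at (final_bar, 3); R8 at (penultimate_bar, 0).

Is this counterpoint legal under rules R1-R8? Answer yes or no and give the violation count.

No (30 violations)

bar 0: v0=E3 v1=E4 v2=B4 v3=B4 (P5)
bar 1: v0=C3 v1=C4 v2=E4 v3=D4 (M2)
bar 2: v0=B2 v1=E4 v2=C4 v3=C4 (m2)
bar 3: v0=D3 v1=F3 v2=A4 v3=E4 (M2)
bar 4: v0=D3 v1=B3 v2=F4 v3=F4 (m3)
bar 5: v0=E3 v1=E4 v2=B4 v3=B4 (P5)
  R1 @ bar1.0: E3/E4 P8 -> C3/C4 P8 similar
  R3 @ bar1.0: E4 above D4
  R4 @ bar1.0: C3/D4 M2 untreated
  R3 @ bar1.1: E4 above D4
  R3 @ bar1.2: E4 above D4
  R3 @ bar1.3: E4 above D4
  R2 @ bar2.0: E4/D4 M2 -> C4/C4 P1 similar
  R3 @ bar2.0: E4 above C4
  R4 @ bar2.0: B2/E4 P4 untreated
  R4 @ bar2.0: B2/C4 m2 untreated
  R4 @ bar2.0: B2/C4 m2 untreated
  R3 @ bar2.1: E4 above C4
  R3 @ bar2.2: E4 above C4
  R3 @ bar2.3: E4 above C4
  R2 @ bar3.0: B2/C4 m2 -> D3/A4 P5 similar
  R3 @ bar3.0: A4 above E4
  R4 @ bar3.0: D3/E4 M2 untreated
  R7 @ bar3.0: E4->F3 leap 11st
  R3 @ bar3.1: A4 above E4
  R3 @ bar3.2: A4 above E4
  R3 @ bar3.3: A4 above E4
  R7 @ bar4.0: F3->B3 leap 6st
  R1 @ bar5.0: F4/F4 P1 -> B4/B4 P1 similar
  R2 @ bar5.0: D3/B3 M6 -> E3/E4 P8 similar
  R2 @ bar5.0: D3/F4 m3 -> E3/B4 P5 similar
  R2 @ bar5.0: D3/F4 m3 -> E3/B4 P5 similar
  R2 @ bar5.0: B3/F4 TT -> E4/B4 P5 similar
  R2 @ bar5.0: B3/F4 TT -> E4/B4 P5 similar
  R7 @ bar5.0: F4->B4 leap 6st
  R7 @ bar5.0: F4->B4 leap 6st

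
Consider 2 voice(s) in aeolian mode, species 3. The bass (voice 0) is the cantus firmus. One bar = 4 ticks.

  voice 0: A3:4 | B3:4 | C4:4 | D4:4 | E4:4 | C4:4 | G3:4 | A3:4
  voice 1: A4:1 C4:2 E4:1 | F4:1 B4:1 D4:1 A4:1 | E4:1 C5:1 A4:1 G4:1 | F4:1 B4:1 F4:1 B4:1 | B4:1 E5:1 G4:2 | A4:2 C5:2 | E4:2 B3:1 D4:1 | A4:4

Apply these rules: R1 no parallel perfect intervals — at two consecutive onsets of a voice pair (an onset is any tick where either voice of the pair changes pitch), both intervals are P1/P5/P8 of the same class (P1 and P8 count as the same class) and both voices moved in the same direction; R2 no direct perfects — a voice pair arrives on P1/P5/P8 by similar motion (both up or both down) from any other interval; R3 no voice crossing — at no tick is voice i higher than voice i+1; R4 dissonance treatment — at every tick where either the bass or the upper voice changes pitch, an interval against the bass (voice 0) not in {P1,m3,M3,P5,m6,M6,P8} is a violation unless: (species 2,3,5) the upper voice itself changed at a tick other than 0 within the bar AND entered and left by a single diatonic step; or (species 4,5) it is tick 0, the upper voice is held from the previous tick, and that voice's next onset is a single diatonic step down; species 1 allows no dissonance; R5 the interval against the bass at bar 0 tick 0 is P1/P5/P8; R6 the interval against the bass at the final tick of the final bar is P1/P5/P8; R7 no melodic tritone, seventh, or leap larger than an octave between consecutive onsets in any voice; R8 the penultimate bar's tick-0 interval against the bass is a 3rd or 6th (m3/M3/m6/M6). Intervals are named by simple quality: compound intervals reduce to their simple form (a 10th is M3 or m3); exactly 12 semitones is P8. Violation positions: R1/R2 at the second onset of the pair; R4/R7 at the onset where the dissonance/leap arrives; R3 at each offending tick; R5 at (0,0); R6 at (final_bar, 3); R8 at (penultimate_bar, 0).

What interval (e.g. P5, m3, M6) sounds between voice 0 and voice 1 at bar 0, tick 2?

m3

voice 0=A3 voice 1=C4 -> m3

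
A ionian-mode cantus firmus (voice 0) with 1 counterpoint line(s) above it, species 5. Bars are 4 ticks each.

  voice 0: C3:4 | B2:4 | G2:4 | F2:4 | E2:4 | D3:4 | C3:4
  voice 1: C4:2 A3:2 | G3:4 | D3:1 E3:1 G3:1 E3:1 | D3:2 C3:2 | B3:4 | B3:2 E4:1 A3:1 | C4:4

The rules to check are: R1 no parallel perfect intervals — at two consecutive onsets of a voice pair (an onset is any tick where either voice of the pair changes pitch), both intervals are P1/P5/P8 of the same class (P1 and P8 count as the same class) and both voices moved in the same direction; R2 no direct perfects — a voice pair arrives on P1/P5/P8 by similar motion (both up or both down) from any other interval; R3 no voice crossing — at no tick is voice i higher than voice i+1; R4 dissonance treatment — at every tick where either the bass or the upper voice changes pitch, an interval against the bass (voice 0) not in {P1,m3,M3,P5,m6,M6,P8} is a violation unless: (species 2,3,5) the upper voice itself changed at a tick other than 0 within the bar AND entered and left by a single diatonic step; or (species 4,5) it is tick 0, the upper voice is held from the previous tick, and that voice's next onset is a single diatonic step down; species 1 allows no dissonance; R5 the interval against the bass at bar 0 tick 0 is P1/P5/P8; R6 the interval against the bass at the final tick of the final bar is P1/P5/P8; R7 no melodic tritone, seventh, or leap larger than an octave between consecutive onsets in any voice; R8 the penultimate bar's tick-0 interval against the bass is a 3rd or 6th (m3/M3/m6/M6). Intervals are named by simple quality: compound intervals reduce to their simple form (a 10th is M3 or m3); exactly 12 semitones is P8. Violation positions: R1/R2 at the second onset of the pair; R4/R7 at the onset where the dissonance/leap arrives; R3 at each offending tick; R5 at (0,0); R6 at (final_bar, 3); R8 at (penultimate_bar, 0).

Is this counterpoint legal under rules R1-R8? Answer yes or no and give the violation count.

No (4 violations)

bar 0: v0=C3 v1=C4 (P8)
bar 1: v0=B2 v1=G3 (m6)
bar 2: v0=G2 v1=D3 (P5)
bar 3: v0=F2 v1=D3 (M6)
bar 4: v0=E2 v1=B3 (P5)
bar 5: v0=D3 v1=B3 (M6)
bar 6: v0=C3 v1=C4 (P8)
  R2 @ bar2.0: B2/G3 m6 -> G2/D3 P5 similar
  R7 @ bar4.0: C3->B3 leap 11st
  R7 @ bar5.0: E2->D3 leap 10st
  R4 @ bar5.2: D3/E4 M2 untreated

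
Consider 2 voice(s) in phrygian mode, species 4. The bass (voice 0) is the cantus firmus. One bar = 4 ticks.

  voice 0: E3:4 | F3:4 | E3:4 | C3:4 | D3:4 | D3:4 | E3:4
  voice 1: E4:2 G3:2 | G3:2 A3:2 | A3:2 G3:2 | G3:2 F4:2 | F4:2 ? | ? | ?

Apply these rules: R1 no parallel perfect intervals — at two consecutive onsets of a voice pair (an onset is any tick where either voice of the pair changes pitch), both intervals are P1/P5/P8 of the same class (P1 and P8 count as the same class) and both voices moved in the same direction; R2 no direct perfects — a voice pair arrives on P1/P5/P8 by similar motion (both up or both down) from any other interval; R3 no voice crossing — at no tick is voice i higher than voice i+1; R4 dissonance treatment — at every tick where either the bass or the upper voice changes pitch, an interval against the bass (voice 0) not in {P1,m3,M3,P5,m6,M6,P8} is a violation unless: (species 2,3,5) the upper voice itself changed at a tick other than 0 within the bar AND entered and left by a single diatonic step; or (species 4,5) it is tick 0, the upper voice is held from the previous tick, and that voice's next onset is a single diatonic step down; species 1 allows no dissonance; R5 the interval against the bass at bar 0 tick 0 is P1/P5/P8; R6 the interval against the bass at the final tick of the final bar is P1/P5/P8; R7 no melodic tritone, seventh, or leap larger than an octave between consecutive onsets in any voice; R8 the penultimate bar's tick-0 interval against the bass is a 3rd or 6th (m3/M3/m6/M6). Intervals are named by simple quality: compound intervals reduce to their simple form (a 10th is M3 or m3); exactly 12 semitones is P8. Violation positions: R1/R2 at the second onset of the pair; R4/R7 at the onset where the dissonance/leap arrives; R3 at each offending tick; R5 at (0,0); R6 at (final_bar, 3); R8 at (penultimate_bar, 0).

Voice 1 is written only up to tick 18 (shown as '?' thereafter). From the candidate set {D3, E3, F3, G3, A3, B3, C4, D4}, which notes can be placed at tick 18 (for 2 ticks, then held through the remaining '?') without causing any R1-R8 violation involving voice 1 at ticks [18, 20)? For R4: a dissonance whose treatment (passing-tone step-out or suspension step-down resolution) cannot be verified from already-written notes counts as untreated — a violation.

D3: violates R7
E3: violates R4,R7
F3: legal
G3: violates R4,R7
A3: legal
B3: violates R7
C4: violates R4
D4: legal

{A3, D4, F3}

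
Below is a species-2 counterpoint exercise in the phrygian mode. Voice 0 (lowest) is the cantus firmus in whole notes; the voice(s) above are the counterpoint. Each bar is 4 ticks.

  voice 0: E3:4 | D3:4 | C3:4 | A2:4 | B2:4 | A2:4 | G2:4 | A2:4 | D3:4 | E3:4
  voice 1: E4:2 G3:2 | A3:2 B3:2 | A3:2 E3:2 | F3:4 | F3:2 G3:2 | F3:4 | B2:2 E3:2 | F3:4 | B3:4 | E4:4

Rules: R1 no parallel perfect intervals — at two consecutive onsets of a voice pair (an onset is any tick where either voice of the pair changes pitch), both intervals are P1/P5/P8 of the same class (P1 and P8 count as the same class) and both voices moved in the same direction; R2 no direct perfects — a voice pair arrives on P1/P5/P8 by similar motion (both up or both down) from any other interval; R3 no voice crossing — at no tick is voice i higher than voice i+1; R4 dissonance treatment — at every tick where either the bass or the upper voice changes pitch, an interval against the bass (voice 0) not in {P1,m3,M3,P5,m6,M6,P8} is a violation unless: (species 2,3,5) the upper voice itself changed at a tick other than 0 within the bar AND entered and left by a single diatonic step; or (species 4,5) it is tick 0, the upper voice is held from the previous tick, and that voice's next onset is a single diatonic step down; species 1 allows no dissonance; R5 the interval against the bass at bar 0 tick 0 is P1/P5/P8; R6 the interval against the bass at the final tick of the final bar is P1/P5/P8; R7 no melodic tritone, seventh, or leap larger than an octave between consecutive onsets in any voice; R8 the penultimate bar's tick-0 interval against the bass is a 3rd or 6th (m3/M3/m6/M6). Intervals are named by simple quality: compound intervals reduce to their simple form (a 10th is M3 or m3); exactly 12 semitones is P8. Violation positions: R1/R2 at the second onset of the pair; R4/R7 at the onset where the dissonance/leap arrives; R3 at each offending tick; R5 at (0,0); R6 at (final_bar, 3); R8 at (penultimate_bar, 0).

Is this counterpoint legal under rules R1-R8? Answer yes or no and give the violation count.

bar 0: v0=E3 v1=E4 (P8)
bar 1: v0=D3 v1=A3 (P5)
bar 2: v0=C3 v1=A3 (M6)
bar 3: v0=A2 v1=F3 (m6)
bar 4: v0=B2 v1=F3 (TT)
bar 5: v0=A2 v1=F3 (m6)
bar 6: v0=G2 v1=B2 (M3)
bar 7: v0=A2 v1=F3 (m6)
bar 8: v0=D3 v1=B3 (M6)
bar 9: v0=E3 v1=E4 (P8)
  R4 @ bar4.0: B2/F3 TT untreated
  R7 @ bar6.0: F3->B2 leap 6st
  R7 @ bar8.0: F3->B3 leap 6st
  R2 @ bar9.0: D3/B3 M6 -> E3/E4 P8 similar

No (4 violations)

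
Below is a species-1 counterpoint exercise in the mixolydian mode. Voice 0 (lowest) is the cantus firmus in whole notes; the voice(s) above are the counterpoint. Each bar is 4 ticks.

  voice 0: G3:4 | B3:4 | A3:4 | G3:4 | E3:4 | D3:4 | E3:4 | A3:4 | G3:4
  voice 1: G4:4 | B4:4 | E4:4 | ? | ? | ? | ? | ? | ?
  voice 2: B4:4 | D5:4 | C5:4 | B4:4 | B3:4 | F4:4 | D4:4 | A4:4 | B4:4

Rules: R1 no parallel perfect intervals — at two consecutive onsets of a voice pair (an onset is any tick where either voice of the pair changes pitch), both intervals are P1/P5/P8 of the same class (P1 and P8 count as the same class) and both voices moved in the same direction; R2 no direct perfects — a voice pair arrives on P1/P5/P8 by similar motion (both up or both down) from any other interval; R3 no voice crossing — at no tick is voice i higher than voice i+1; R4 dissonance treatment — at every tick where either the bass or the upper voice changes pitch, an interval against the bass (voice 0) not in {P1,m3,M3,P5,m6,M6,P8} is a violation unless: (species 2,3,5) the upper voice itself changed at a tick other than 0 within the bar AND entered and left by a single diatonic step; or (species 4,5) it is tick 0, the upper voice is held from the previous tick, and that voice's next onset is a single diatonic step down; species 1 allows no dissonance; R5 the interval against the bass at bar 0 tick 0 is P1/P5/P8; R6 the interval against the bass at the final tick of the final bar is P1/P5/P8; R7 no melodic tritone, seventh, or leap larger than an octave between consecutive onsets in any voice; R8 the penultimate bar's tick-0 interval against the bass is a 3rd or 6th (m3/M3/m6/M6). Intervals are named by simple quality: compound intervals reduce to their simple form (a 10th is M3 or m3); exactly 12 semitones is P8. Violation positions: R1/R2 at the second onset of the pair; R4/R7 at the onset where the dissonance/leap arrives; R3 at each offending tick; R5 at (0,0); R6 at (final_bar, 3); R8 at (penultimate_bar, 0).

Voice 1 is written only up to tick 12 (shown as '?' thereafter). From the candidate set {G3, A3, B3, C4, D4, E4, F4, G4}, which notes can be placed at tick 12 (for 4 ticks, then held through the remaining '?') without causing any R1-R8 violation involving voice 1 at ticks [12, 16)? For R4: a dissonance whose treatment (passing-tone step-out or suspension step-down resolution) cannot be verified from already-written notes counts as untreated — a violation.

{E4, G4}

G3: violates R2
A3: violates R4
B3: violates R2
C4: violates R4
D4: violates R1
E4: legal
F4: violates R4
G4: legal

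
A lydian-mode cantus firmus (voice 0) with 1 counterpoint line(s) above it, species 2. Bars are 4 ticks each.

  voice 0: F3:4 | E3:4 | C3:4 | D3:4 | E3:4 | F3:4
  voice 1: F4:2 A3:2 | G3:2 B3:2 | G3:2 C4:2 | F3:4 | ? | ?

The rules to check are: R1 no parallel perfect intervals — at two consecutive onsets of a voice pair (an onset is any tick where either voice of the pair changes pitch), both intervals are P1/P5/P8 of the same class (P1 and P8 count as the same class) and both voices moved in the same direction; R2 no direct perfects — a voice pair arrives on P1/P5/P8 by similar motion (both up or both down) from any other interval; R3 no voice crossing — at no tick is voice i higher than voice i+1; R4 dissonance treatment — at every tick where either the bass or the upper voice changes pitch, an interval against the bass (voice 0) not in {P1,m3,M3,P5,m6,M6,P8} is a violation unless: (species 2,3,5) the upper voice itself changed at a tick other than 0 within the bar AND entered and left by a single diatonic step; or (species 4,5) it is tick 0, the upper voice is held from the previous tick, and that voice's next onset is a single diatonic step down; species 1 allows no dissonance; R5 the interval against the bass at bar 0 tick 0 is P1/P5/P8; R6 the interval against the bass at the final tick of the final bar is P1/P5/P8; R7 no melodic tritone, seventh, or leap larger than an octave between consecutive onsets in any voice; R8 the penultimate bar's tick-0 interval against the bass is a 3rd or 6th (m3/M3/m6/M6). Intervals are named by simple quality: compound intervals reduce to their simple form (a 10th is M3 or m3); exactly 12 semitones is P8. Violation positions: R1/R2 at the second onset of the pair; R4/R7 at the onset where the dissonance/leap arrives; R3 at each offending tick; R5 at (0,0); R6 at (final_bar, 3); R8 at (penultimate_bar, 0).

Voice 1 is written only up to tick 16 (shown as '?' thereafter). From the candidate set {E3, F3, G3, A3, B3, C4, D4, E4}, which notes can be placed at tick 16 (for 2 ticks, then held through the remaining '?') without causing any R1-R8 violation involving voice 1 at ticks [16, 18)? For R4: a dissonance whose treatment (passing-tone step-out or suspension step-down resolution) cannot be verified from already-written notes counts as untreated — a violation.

E3: violates R8
F3: violates R4,R8
G3: legal
A3: violates R4,R8
B3: violates R2,R7,R8
C4: legal
D4: violates R4,R8
E4: violates R2,R7,R8

{C4, G3}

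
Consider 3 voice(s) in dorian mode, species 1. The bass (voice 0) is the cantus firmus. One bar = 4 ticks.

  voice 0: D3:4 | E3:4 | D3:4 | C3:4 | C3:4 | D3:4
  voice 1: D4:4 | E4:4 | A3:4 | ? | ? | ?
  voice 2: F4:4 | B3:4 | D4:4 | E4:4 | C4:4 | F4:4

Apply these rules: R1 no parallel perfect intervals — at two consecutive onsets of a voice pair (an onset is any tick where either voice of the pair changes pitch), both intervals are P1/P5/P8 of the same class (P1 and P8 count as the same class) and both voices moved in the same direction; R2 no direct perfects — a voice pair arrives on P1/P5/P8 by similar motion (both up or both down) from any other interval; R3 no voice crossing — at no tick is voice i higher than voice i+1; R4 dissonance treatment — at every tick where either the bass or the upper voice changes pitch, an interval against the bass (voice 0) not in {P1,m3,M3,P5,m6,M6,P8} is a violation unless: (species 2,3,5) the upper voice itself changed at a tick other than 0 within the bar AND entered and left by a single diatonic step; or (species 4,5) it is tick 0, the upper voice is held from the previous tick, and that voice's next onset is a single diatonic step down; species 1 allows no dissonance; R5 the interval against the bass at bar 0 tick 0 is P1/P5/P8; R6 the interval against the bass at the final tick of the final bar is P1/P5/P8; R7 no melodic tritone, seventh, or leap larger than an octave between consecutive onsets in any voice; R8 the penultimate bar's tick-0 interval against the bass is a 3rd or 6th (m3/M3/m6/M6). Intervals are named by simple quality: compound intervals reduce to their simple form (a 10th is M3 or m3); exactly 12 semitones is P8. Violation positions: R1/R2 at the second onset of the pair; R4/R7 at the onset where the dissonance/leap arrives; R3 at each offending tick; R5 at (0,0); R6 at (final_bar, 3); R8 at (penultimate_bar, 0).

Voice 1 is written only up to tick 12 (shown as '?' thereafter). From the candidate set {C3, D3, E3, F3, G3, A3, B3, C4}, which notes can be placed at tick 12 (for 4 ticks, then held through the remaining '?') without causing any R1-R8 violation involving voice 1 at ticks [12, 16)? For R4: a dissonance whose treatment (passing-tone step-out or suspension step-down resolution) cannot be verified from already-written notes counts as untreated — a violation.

C3: violates R2
D3: violates R4
E3: legal
F3: violates R4
G3: violates R1
A3: legal
B3: violates R4
C4: legal

{A3, C4, E3}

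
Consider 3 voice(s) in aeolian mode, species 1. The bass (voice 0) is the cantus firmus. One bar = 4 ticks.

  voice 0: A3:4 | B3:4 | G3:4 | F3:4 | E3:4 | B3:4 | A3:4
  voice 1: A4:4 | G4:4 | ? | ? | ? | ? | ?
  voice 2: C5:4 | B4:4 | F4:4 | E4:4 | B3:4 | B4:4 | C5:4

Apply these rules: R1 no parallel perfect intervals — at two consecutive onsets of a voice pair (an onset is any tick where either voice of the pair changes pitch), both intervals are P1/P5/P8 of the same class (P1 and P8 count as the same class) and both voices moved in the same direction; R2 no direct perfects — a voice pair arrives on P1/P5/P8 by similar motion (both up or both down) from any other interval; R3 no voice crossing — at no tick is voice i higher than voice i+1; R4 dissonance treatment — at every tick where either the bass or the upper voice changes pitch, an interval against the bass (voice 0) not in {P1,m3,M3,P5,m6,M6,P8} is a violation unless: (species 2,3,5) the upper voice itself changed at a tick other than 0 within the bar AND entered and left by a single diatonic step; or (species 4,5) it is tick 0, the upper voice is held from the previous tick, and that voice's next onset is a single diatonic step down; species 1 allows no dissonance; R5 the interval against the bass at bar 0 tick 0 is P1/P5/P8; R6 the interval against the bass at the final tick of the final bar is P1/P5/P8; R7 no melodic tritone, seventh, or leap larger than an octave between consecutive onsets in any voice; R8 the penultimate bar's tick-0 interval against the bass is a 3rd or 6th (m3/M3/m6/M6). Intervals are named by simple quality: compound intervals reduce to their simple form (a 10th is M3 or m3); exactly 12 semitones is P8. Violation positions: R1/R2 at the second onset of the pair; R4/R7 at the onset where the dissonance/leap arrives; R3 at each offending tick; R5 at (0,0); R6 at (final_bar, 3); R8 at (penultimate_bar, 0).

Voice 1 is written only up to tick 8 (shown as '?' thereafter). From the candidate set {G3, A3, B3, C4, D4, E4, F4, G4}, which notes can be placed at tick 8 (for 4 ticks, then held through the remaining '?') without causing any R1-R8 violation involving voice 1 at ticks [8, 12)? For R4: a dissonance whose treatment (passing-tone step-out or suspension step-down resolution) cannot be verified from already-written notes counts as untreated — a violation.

G3: violates R2
A3: violates R4,R7
B3: legal
C4: violates R4
D4: violates R2
E4: legal
F4: violates R2,R4
G4: violates R3

{B3, E4}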